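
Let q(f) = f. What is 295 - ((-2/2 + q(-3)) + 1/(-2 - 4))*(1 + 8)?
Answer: 665/2 ≈ 332.50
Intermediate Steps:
295 - ((-2/2 + q(-3)) + 1/(-2 - 4))*(1 + 8) = 295 - ((-2/2 - 3) + 1/(-2 - 4))*(1 + 8) = 295 - ((-2*1/2 - 3) + 1/(-6))*9 = 295 - ((-1 - 3) - 1/6)*9 = 295 - (-4 - 1/6)*9 = 295 - (-25)*9/6 = 295 - 1*(-75/2) = 295 + 75/2 = 665/2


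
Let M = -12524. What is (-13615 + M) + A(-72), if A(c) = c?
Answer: -26211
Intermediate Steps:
(-13615 + M) + A(-72) = (-13615 - 12524) - 72 = -26139 - 72 = -26211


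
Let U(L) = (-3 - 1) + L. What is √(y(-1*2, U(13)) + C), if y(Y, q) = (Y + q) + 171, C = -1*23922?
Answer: 8*I*√371 ≈ 154.09*I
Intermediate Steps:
U(L) = -4 + L
C = -23922
y(Y, q) = 171 + Y + q
√(y(-1*2, U(13)) + C) = √((171 - 1*2 + (-4 + 13)) - 23922) = √((171 - 2 + 9) - 23922) = √(178 - 23922) = √(-23744) = 8*I*√371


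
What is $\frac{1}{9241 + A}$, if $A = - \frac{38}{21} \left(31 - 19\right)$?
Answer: $\frac{7}{64535} \approx 0.00010847$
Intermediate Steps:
$A = - \frac{152}{7}$ ($A = \left(-38\right) \frac{1}{21} \cdot 12 = \left(- \frac{38}{21}\right) 12 = - \frac{152}{7} \approx -21.714$)
$\frac{1}{9241 + A} = \frac{1}{9241 - \frac{152}{7}} = \frac{1}{\frac{64535}{7}} = \frac{7}{64535}$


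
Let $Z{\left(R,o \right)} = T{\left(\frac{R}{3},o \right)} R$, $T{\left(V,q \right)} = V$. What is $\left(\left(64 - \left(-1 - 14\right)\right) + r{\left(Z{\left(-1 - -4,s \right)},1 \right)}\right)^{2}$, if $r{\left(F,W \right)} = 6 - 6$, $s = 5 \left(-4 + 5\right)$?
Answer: $6241$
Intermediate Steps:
$s = 5$ ($s = 5 \cdot 1 = 5$)
$Z{\left(R,o \right)} = \frac{R^{2}}{3}$ ($Z{\left(R,o \right)} = \frac{R}{3} R = \frac{R^{2}}{3}$)
$r{\left(F,W \right)} = 0$
$\left(\left(64 - \left(-1 - 14\right)\right) + r{\left(Z{\left(-1 - -4,s \right)},1 \right)}\right)^{2} = \left(\left(64 - \left(-1 - 14\right)\right) + 0\right)^{2} = \left(\left(64 - -15\right) + 0\right)^{2} = \left(\left(64 + 15\right) + 0\right)^{2} = \left(79 + 0\right)^{2} = 79^{2} = 6241$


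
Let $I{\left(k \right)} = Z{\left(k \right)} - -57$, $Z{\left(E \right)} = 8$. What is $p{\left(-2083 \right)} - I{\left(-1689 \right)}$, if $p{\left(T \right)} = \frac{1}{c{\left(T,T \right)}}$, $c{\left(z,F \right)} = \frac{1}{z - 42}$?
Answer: $-2190$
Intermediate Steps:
$c{\left(z,F \right)} = \frac{1}{-42 + z}$
$I{\left(k \right)} = 65$ ($I{\left(k \right)} = 8 - -57 = 8 + 57 = 65$)
$p{\left(T \right)} = -42 + T$ ($p{\left(T \right)} = \frac{1}{\frac{1}{-42 + T}} = -42 + T$)
$p{\left(-2083 \right)} - I{\left(-1689 \right)} = \left(-42 - 2083\right) - 65 = -2125 - 65 = -2190$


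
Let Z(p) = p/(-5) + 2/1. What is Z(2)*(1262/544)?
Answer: 631/170 ≈ 3.7118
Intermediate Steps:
Z(p) = 2 - p/5 (Z(p) = p*(-1/5) + 2*1 = -p/5 + 2 = 2 - p/5)
Z(2)*(1262/544) = (2 - 1/5*2)*(1262/544) = (2 - 2/5)*(1262*(1/544)) = (8/5)*(631/272) = 631/170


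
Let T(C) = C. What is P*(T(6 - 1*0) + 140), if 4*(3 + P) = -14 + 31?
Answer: 365/2 ≈ 182.50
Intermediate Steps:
P = 5/4 (P = -3 + (-14 + 31)/4 = -3 + (¼)*17 = -3 + 17/4 = 5/4 ≈ 1.2500)
P*(T(6 - 1*0) + 140) = 5*((6 - 1*0) + 140)/4 = 5*((6 + 0) + 140)/4 = 5*(6 + 140)/4 = (5/4)*146 = 365/2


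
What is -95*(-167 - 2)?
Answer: 16055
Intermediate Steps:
-95*(-167 - 2) = -95*(-169) = 16055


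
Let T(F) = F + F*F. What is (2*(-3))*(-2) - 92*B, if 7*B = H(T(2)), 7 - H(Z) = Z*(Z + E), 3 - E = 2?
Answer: 472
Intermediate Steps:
E = 1 (E = 3 - 1*2 = 3 - 2 = 1)
T(F) = F + F**2
H(Z) = 7 - Z*(1 + Z) (H(Z) = 7 - Z*(Z + 1) = 7 - Z*(1 + Z))
B = -5 (B = (7 - 2*(1 + 2) - (2*(1 + 2))**2)/7 = (7 - 2*3 - (2*3)**2)/7 = (7 - 1*6 - 1*6**2)/7 = (7 - 6 - 1*36)/7 = (7 - 6 - 36)/7 = (1/7)*(-35) = -5)
(2*(-3))*(-2) - 92*B = (2*(-3))*(-2) - 92*(-5) = -6*(-2) + 460 = 12 + 460 = 472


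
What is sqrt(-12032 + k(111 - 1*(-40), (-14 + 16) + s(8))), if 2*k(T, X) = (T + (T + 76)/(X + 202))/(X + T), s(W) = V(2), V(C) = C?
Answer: 3*I*sqrt(1362935929495)/31930 ≈ 109.69*I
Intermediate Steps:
s(W) = 2
k(T, X) = (T + (76 + T)/(202 + X))/(2*(T + X)) (k(T, X) = ((T + (T + 76)/(X + 202))/(X + T))/2 = ((T + (76 + T)/(202 + X))/(T + X))/2 = (T + (76 + T)/(202 + X))/(2*(T + X)))
sqrt(-12032 + k(111 - 1*(-40), (-14 + 16) + s(8))) = sqrt(-12032 + (76 + 203*(111 - 1*(-40)) + (111 - 1*(-40))*((-14 + 16) + 2))/(2*(((-14 + 16) + 2)**2 + 202*(111 - 1*(-40)) + 202*((-14 + 16) + 2) + (111 - 1*(-40))*((-14 + 16) + 2)))) = sqrt(-12032 + (76 + 203*(111 + 40) + (111 + 40)*(2 + 2))/(2*((2 + 2)**2 + 202*(111 + 40) + 202*(2 + 2) + (111 + 40)*(2 + 2)))) = sqrt(-12032 + (76 + 203*151 + 151*4)/(2*(4**2 + 202*151 + 202*4 + 151*4))) = sqrt(-12032 + (76 + 30653 + 604)/(2*(16 + 30502 + 808 + 604))) = sqrt(-12032 + (1/2)*31333/31930) = sqrt(-12032 + (1/2)*(1/31930)*31333) = sqrt(-12032 + 31333/63860) = sqrt(-768332187/63860) = 3*I*sqrt(1362935929495)/31930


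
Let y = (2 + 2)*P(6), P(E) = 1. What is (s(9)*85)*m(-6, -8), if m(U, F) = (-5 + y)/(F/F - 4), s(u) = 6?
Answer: 170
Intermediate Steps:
y = 4 (y = (2 + 2)*1 = 4*1 = 4)
m(U, F) = 1/3 (m(U, F) = (-5 + 4)/(F/F - 4) = -1/(1 - 4) = -1/(-3) = -1*(-1/3) = 1/3)
(s(9)*85)*m(-6, -8) = (6*85)*(1/3) = 510*(1/3) = 170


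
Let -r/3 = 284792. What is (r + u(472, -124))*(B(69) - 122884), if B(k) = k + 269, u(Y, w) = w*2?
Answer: 104730752704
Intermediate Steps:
u(Y, w) = 2*w
r = -854376 (r = -3*284792 = -854376)
B(k) = 269 + k
(r + u(472, -124))*(B(69) - 122884) = (-854376 + 2*(-124))*((269 + 69) - 122884) = (-854376 - 248)*(338 - 122884) = -854624*(-122546) = 104730752704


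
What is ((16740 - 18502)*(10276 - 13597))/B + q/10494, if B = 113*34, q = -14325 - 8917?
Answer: 15329353906/10079487 ≈ 1520.8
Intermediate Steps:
q = -23242
B = 3842
((16740 - 18502)*(10276 - 13597))/B + q/10494 = ((16740 - 18502)*(10276 - 13597))/3842 - 23242/10494 = -1762*(-3321)*(1/3842) - 23242*1/10494 = 5851602*(1/3842) - 11621/5247 = 2925801/1921 - 11621/5247 = 15329353906/10079487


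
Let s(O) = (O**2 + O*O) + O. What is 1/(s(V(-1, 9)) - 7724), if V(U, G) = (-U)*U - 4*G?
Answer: -1/5023 ≈ -0.00019908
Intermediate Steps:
V(U, G) = -U**2 - 4*G
s(O) = O + 2*O**2 (s(O) = (O**2 + O**2) + O = 2*O**2 + O = O + 2*O**2)
1/(s(V(-1, 9)) - 7724) = 1/((-1*(-1)**2 - 4*9)*(1 + 2*(-1*(-1)**2 - 4*9)) - 7724) = 1/((-1*1 - 36)*(1 + 2*(-1*1 - 36)) - 7724) = 1/((-1 - 36)*(1 + 2*(-1 - 36)) - 7724) = 1/(-37*(1 + 2*(-37)) - 7724) = 1/(-37*(1 - 74) - 7724) = 1/(-37*(-73) - 7724) = 1/(2701 - 7724) = 1/(-5023) = -1/5023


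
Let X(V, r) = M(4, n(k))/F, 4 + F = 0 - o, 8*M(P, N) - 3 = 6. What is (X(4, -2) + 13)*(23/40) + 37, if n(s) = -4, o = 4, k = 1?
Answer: 113649/2560 ≈ 44.394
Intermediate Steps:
M(P, N) = 9/8 (M(P, N) = 3/8 + (⅛)*6 = 3/8 + ¾ = 9/8)
F = -8 (F = -4 + (0 - 1*4) = -4 + (0 - 4) = -4 - 4 = -8)
X(V, r) = -9/64 (X(V, r) = (9/8)/(-8) = (9/8)*(-⅛) = -9/64)
(X(4, -2) + 13)*(23/40) + 37 = (-9/64 + 13)*(23/40) + 37 = 823*(23*(1/40))/64 + 37 = (823/64)*(23/40) + 37 = 18929/2560 + 37 = 113649/2560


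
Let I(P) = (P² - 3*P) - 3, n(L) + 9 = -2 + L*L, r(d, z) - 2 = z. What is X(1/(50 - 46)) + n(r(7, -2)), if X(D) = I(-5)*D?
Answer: -7/4 ≈ -1.7500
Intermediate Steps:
r(d, z) = 2 + z
n(L) = -11 + L² (n(L) = -9 + (-2 + L*L) = -9 + (-2 + L²) = -11 + L²)
I(P) = -3 + P² - 3*P
X(D) = 37*D (X(D) = (-3 + (-5)² - 3*(-5))*D = (-3 + 25 + 15)*D = 37*D)
X(1/(50 - 46)) + n(r(7, -2)) = 37/(50 - 46) + (-11 + (2 - 2)²) = 37/4 + (-11 + 0²) = 37*(¼) + (-11 + 0) = 37/4 - 11 = -7/4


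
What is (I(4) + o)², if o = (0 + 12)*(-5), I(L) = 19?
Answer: 1681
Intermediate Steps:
o = -60 (o = 12*(-5) = -60)
(I(4) + o)² = (19 - 60)² = (-41)² = 1681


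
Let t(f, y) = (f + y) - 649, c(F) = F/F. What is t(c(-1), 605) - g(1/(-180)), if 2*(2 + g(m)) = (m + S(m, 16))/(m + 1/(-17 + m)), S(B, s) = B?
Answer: -1456962/35461 ≈ -41.086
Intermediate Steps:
c(F) = 1
g(m) = -2 + m/(m + 1/(-17 + m)) (g(m) = -2 + ((m + m)/(m + 1/(-17 + m)))/2 = -2 + ((2*m)/(m + 1/(-17 + m)))/2 = -2 + (2*m/(m + 1/(-17 + m)))/2 = -2 + m/(m + 1/(-17 + m)))
t(f, y) = -649 + f + y
t(c(-1), 605) - g(1/(-180)) = (-649 + 1 + 605) - (-2 - (1/(-180))² + 17/(-180))/(1 + (1/(-180))² - 17/(-180)) = -43 - (-2 - (-1/180)² + 17*(-1/180))/(1 + (-1/180)² - 17*(-1/180)) = -43 - (-2 - 1*1/32400 - 17/180)/(1 + 1/32400 + 17/180) = -43 - (-2 - 1/32400 - 17/180)/35461/32400 = -43 - 32400*(-67861)/(35461*32400) = -43 - 1*(-67861/35461) = -43 + 67861/35461 = -1456962/35461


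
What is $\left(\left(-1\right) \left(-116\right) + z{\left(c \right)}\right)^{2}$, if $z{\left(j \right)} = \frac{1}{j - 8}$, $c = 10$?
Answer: $\frac{54289}{4} \approx 13572.0$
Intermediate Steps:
$z{\left(j \right)} = \frac{1}{-8 + j}$
$\left(\left(-1\right) \left(-116\right) + z{\left(c \right)}\right)^{2} = \left(\left(-1\right) \left(-116\right) + \frac{1}{-8 + 10}\right)^{2} = \left(116 + \frac{1}{2}\right)^{2} = \left(\frac{233}{2}\right)^{2} = \frac{54289}{4}$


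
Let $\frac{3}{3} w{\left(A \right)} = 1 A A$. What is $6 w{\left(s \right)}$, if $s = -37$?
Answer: $8214$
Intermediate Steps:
$w{\left(A \right)} = A^{2}$ ($w{\left(A \right)} = 1 A A = A A = A^{2}$)
$6 w{\left(s \right)} = 6 \left(-37\right)^{2} = 6 \cdot 1369 = 8214$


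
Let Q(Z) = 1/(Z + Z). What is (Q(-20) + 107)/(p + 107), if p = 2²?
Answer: 4279/4440 ≈ 0.96374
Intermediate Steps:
p = 4
Q(Z) = 1/(2*Z)
(Q(-20) + 107)/(p + 107) = ((½)/(-20) + 107)/(4 + 107) = ((½)*(-1/20) + 107)/111 = (-1/40 + 107)*(1/111) = (4279/40)*(1/111) = 4279/4440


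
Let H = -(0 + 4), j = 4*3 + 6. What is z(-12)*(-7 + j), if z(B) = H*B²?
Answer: -6336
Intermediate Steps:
j = 18 (j = 12 + 6 = 18)
H = -4 (H = -1*4 = -4)
z(B) = -4*B²
z(-12)*(-7 + j) = (-4*(-12)²)*(-7 + 18) = -4*144*11 = -576*11 = -6336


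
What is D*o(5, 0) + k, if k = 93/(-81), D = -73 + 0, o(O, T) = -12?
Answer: 23621/27 ≈ 874.85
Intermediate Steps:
D = -73
k = -31/27 (k = 93*(-1/81) = -31/27 ≈ -1.1481)
D*o(5, 0) + k = -73*(-12) - 31/27 = 876 - 31/27 = 23621/27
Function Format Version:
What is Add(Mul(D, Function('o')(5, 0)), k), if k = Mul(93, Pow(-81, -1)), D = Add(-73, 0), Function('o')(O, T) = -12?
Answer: Rational(23621, 27) ≈ 874.85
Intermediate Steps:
D = -73
k = Rational(-31, 27) (k = Mul(93, Rational(-1, 81)) = Rational(-31, 27) ≈ -1.1481)
Add(Mul(D, Function('o')(5, 0)), k) = Add(Mul(-73, -12), Rational(-31, 27)) = Add(876, Rational(-31, 27)) = Rational(23621, 27)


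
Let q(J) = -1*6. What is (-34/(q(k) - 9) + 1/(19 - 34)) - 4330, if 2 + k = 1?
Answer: -21639/5 ≈ -4327.8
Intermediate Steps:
k = -1 (k = -2 + 1 = -1)
q(J) = -6
(-34/(q(k) - 9) + 1/(19 - 34)) - 4330 = (-34/(-6 - 9) + 1/(19 - 34)) - 4330 = (-34/(-15) + 1/(-15)) - 4330 = (-1/15*(-34) - 1/15) - 4330 = (34/15 - 1/15) - 4330 = 11/5 - 4330 = -21639/5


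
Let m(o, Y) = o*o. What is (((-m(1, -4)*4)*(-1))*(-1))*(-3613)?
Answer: 14452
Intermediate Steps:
m(o, Y) = o²
(((-m(1, -4)*4)*(-1))*(-1))*(-3613) = (((-1*1²*4)*(-1))*(-1))*(-3613) = (((-1*1*4)*(-1))*(-1))*(-3613) = ((-1*4*(-1))*(-1))*(-3613) = (-4*(-1)*(-1))*(-3613) = (4*(-1))*(-3613) = -4*(-3613) = 14452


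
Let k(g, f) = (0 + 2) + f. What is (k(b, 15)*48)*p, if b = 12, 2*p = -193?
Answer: -78744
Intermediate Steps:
p = -193/2 (p = (½)*(-193) = -193/2 ≈ -96.500)
k(g, f) = 2 + f
(k(b, 15)*48)*p = ((2 + 15)*48)*(-193/2) = (17*48)*(-193/2) = 816*(-193/2) = -78744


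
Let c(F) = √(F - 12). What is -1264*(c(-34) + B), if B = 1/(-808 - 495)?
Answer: 1264/1303 - 1264*I*√46 ≈ 0.97007 - 8572.9*I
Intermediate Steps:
c(F) = √(-12 + F)
B = -1/1303 (B = 1/(-1303) = -1/1303 ≈ -0.00076746)
-1264*(c(-34) + B) = -1264*(√(-12 - 34) - 1/1303) = -1264*(√(-46) - 1/1303) = -1264*(I*√46 - 1/1303) = -1264*(-1/1303 + I*√46) = 1264/1303 - 1264*I*√46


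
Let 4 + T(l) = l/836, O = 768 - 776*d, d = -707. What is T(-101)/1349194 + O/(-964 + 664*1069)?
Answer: 8153686888085/10520167518168 ≈ 0.77505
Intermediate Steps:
O = 549400 (O = 768 - 776*(-707) = 768 + 548632 = 549400)
T(l) = -4 + l/836
T(-101)/1349194 + O/(-964 + 664*1069) = (-4 + (1/836)*(-101))/1349194 + 549400/(-964 + 664*1069) = (-4 - 101/836)*(1/1349194) + 549400/(-964 + 709816) = -3445/836*1/1349194 + 549400/708852 = -3445/1127926184 + 549400*(1/708852) = -3445/1127926184 + 137350/177213 = 8153686888085/10520167518168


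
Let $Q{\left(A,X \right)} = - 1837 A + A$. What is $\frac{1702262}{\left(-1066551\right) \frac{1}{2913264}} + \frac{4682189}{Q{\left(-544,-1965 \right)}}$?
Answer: $- \frac{1651034432277729191}{355084691328} \approx -4.6497 \cdot 10^{6}$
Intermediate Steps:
$Q{\left(A,X \right)} = - 1836 A$
$\frac{1702262}{\left(-1066551\right) \frac{1}{2913264}} + \frac{4682189}{Q{\left(-544,-1965 \right)}} = \frac{1702262}{\left(-1066551\right) \frac{1}{2913264}} + \frac{4682189}{\left(-1836\right) \left(-544\right)} = \frac{1702262}{\left(-1066551\right) \frac{1}{2913264}} + \frac{4682189}{998784} = \frac{1702262}{- \frac{355517}{971088}} + 4682189 \cdot \frac{1}{998784} = 1702262 \left(- \frac{971088}{355517}\right) + \frac{4682189}{998784} = - \frac{1653046201056}{355517} + \frac{4682189}{998784} = - \frac{1651034432277729191}{355084691328}$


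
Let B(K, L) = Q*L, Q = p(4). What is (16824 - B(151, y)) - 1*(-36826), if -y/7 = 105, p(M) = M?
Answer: 56590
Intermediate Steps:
Q = 4
y = -735 (y = -7*105 = -735)
B(K, L) = 4*L
(16824 - B(151, y)) - 1*(-36826) = (16824 - 4*(-735)) - 1*(-36826) = (16824 - 1*(-2940)) + 36826 = (16824 + 2940) + 36826 = 19764 + 36826 = 56590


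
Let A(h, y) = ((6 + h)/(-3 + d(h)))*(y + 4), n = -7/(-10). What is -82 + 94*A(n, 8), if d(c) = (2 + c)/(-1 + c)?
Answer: -3559/5 ≈ -711.80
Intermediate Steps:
n = 7/10 (n = -7*(-⅒) = 7/10 ≈ 0.70000)
d(c) = (2 + c)/(-1 + c)
A(h, y) = (4 + y)*(6 + h)/(-3 + (2 + h)/(-1 + h)) (A(h, y) = ((6 + h)/(-3 + (2 + h)/(-1 + h)))*(y + 4) = ((6 + h)/(-3 + (2 + h)/(-1 + h)))*(4 + y) = (4 + y)*(6 + h)/(-3 + (2 + h)/(-1 + h)))
-82 + 94*A(n, 8) = -82 + 94*(-(-1 + 7/10)*(24 + 4*(7/10) + 6*8 + (7/10)*8)/(-5 + 2*(7/10))) = -82 + 94*(-1*(-3/10)*(24 + 14/5 + 48 + 28/5)/(-5 + 7/5)) = -82 + 94*(-1*(-3/10)*402/5/(-18/5)) = -82 + 94*(-1*(-5/18)*(-3/10)*402/5) = -82 + 94*(-67/10) = -82 - 3149/5 = -3559/5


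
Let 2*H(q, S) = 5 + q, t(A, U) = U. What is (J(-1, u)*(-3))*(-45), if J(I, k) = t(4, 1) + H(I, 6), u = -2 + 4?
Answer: 405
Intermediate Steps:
u = 2
H(q, S) = 5/2 + q/2 (H(q, S) = (5 + q)/2 = 5/2 + q/2)
J(I, k) = 7/2 + I/2 (J(I, k) = 1 + (5/2 + I/2) = 7/2 + I/2)
(J(-1, u)*(-3))*(-45) = ((7/2 + (½)*(-1))*(-3))*(-45) = ((7/2 - ½)*(-3))*(-45) = (3*(-3))*(-45) = -9*(-45) = 405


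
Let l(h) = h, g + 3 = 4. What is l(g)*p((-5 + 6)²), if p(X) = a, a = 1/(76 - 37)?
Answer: 1/39 ≈ 0.025641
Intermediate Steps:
g = 1 (g = -3 + 4 = 1)
a = 1/39 ≈ 0.025641
p(X) = 1/39
l(g)*p((-5 + 6)²) = 1*(1/39) = 1/39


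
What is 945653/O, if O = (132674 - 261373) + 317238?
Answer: 945653/188539 ≈ 5.0157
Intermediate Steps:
O = 188539 (O = -128699 + 317238 = 188539)
945653/O = 945653/188539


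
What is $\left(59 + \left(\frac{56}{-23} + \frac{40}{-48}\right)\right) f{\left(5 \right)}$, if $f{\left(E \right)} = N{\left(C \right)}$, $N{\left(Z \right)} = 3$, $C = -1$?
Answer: $\frac{7691}{46} \approx 167.2$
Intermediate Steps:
$f{\left(E \right)} = 3$
$\left(59 + \left(\frac{56}{-23} + \frac{40}{-48}\right)\right) f{\left(5 \right)} = \left(59 + \left(\frac{56}{-23} + \frac{40}{-48}\right)\right) 3 = \left(59 + \left(56 \left(- \frac{1}{23}\right) + 40 \left(- \frac{1}{48}\right)\right)\right) 3 = \left(59 - \frac{451}{138}\right) 3 = \frac{7691}{138} \cdot 3 = \frac{7691}{46}$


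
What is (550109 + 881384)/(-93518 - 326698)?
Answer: -1431493/420216 ≈ -3.4066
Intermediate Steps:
(550109 + 881384)/(-93518 - 326698) = 1431493/(-420216) = 1431493*(-1/420216) = -1431493/420216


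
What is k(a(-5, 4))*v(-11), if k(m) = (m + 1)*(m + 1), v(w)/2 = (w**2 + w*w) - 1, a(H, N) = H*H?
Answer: 325832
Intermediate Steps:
a(H, N) = H**2
v(w) = -2 + 4*w**2 (v(w) = 2*((w**2 + w*w) - 1) = 2*((w**2 + w**2) - 1) = 2*(2*w**2 - 1) = 2*(-1 + 2*w**2) = -2 + 4*w**2)
k(m) = (1 + m)**2 (k(m) = (1 + m)*(1 + m) = (1 + m)**2)
k(a(-5, 4))*v(-11) = (1 + (-5)**2)**2*(-2 + 4*(-11)**2) = (1 + 25)**2*(-2 + 4*121) = 26**2*(-2 + 484) = 676*482 = 325832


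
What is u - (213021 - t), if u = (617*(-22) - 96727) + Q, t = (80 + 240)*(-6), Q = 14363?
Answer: -310879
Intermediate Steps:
t = -1920 (t = 320*(-6) = -1920)
u = -95938 (u = (617*(-22) - 96727) + 14363 = (-13574 - 96727) + 14363 = -110301 + 14363 = -95938)
u - (213021 - t) = -95938 - (213021 - 1*(-1920)) = -95938 - (213021 + 1920) = -95938 - 1*214941 = -95938 - 214941 = -310879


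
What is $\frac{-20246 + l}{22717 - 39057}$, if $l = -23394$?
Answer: $\frac{2182}{817} \approx 2.6707$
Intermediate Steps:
$\frac{-20246 + l}{22717 - 39057} = \frac{-20246 - 23394}{22717 - 39057} = - \frac{43640}{-16340} = \left(-43640\right) \left(- \frac{1}{16340}\right) = \frac{2182}{817}$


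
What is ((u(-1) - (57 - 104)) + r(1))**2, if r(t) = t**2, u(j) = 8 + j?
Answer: 3025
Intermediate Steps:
((u(-1) - (57 - 104)) + r(1))**2 = (((8 - 1) - (57 - 104)) + 1**2)**2 = ((7 - 1*(-47)) + 1)**2 = ((7 + 47) + 1)**2 = (54 + 1)**2 = 55**2 = 3025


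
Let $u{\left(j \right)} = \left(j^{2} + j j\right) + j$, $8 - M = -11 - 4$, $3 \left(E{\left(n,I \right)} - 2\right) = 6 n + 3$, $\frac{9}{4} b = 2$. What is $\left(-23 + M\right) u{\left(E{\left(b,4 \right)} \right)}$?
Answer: $0$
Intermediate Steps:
$b = \frac{8}{9}$ ($b = \frac{4}{9} \cdot 2 = \frac{8}{9} \approx 0.88889$)
$E{\left(n,I \right)} = 3 + 2 n$ ($E{\left(n,I \right)} = 2 + \frac{6 n + 3}{3} = 2 + \frac{3 + 6 n}{3} = 2 + \left(1 + 2 n\right) = 3 + 2 n$)
$M = 23$ ($M = 8 - \left(-11 - 4\right) = 8 - -15 = 8 + 15 = 23$)
$u{\left(j \right)} = j + 2 j^{2}$ ($u{\left(j \right)} = \left(j^{2} + j^{2}\right) + j = 2 j^{2} + j = j + 2 j^{2}$)
$\left(-23 + M\right) u{\left(E{\left(b,4 \right)} \right)} = \left(-23 + 23\right) \left(3 + 2 \cdot \frac{8}{9}\right) \left(1 + 2 \left(3 + 2 \cdot \frac{8}{9}\right)\right) = 0 \left(3 + \frac{16}{9}\right) \left(1 + 2 \left(3 + \frac{16}{9}\right)\right) = 0 \frac{43 \left(1 + 2 \cdot \frac{43}{9}\right)}{9} = 0 \frac{43 \left(1 + \frac{86}{9}\right)}{9} = 0 \cdot \frac{43}{9} \cdot \frac{95}{9} = 0 \cdot \frac{4085}{81} = 0$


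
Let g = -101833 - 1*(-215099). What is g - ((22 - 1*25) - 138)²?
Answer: 93385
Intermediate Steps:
g = 113266 (g = -101833 + 215099 = 113266)
g - ((22 - 1*25) - 138)² = 113266 - ((22 - 1*25) - 138)² = 113266 - ((22 - 25) - 138)² = 113266 - (-3 - 138)² = 113266 - 1*(-141)² = 113266 - 1*19881 = 113266 - 19881 = 93385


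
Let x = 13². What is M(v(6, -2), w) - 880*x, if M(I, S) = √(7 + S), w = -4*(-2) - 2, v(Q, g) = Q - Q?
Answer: -148720 + √13 ≈ -1.4872e+5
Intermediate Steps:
v(Q, g) = 0
w = 6 (w = 8 - 2 = 6)
x = 169
M(v(6, -2), w) - 880*x = √(7 + 6) - 880*169 = √13 - 148720 = -148720 + √13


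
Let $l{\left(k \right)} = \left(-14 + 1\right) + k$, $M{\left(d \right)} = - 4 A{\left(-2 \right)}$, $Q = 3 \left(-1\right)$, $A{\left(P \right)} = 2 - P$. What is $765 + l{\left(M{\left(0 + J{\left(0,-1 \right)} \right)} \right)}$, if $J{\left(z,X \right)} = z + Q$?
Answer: $736$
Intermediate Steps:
$Q = -3$
$J{\left(z,X \right)} = -3 + z$ ($J{\left(z,X \right)} = z - 3 = -3 + z$)
$M{\left(d \right)} = -16$ ($M{\left(d \right)} = - 4 \left(2 - -2\right) = - 4 \left(2 + 2\right) = \left(-4\right) 4 = -16$)
$l{\left(k \right)} = -13 + k$
$765 + l{\left(M{\left(0 + J{\left(0,-1 \right)} \right)} \right)} = 765 - 29 = 736$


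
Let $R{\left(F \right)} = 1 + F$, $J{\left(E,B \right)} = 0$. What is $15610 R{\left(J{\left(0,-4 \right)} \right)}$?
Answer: $15610$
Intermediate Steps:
$15610 R{\left(J{\left(0,-4 \right)} \right)} = 15610 \left(1 + 0\right) = 15610 \cdot 1 = 15610$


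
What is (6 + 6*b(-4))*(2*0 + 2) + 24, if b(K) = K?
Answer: -12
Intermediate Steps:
(6 + 6*b(-4))*(2*0 + 2) + 24 = (6 + 6*(-4))*(2*0 + 2) + 24 = (6 - 24)*(0 + 2) + 24 = -18*2 + 24 = -36 + 24 = -12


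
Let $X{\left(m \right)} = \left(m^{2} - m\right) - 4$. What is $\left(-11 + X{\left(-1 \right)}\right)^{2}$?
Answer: $169$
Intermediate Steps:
$X{\left(m \right)} = -4 + m^{2} - m$
$\left(-11 + X{\left(-1 \right)}\right)^{2} = \left(-11 - \left(3 - 1\right)\right)^{2} = \left(-11 + \left(-4 + 1 + 1\right)\right)^{2} = \left(-11 - 2\right)^{2} = \left(-13\right)^{2} = 169$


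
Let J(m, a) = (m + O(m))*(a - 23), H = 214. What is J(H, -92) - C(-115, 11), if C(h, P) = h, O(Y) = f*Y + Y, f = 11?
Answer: -319815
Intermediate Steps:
O(Y) = 12*Y (O(Y) = 11*Y + Y = 12*Y)
J(m, a) = 13*m*(-23 + a) (J(m, a) = (m + 12*m)*(a - 23) = (13*m)*(-23 + a) = 13*m*(-23 + a))
J(H, -92) - C(-115, 11) = 13*214*(-23 - 92) - 1*(-115) = 13*214*(-115) + 115 = -319930 + 115 = -319815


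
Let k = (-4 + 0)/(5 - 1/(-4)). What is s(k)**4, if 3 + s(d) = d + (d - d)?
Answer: 38950081/194481 ≈ 200.28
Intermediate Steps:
k = -16/21 (k = -4/(5 - 1*(-1/4)) = -4/(5 + 1/4) = -4/21/4 = -4*4/21 = -16/21 ≈ -0.76190)
s(d) = -3 + d (s(d) = -3 + (d + (d - d)) = -3 + (d + 0) = -3 + d)
s(k)**4 = (-3 - 16/21)**4 = (-79/21)**4 = 38950081/194481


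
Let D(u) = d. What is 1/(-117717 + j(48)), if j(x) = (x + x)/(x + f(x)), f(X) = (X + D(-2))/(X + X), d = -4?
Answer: -1163/136902567 ≈ -8.4951e-6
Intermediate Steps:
D(u) = -4
f(X) = (-4 + X)/(2*X) (f(X) = (X - 4)/(X + X) = (-4 + X)/((2*X)) = (-4 + X)*(1/(2*X)) = (-4 + X)/(2*X))
j(x) = 2*x/(x + (-4 + x)/(2*x)) (j(x) = (x + x)/(x + (-4 + x)/(2*x)) = (2*x)/(x + (-4 + x)/(2*x)) = 2*x/(x + (-4 + x)/(2*x)))
1/(-117717 + j(48)) = 1/(-117717 + 4*48²/(-4 + 48 + 2*48²)) = 1/(-117717 + 4*2304/(-4 + 48 + 2*2304)) = 1/(-117717 + 4*2304/(-4 + 48 + 4608)) = 1/(-117717 + 4*2304/4652) = 1/(-117717 + 4*2304*(1/4652)) = 1/(-117717 + 2304/1163) = 1/(-136902567/1163) = -1163/136902567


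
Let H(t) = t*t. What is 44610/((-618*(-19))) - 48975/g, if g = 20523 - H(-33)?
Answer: 16215905/12677446 ≈ 1.2791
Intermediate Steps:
H(t) = t²
g = 19434 (g = 20523 - 1*(-33)² = 20523 - 1*1089 = 20523 - 1089 = 19434)
44610/((-618*(-19))) - 48975/g = 44610/((-618*(-19))) - 48975/19434 = 44610/11742 - 48975*1/19434 = 44610*(1/11742) - 16325/6478 = 7435/1957 - 16325/6478 = 16215905/12677446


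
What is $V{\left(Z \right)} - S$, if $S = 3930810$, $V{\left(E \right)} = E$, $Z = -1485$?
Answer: $-3932295$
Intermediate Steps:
$V{\left(Z \right)} - S = -1485 - 3930810 = -3932295$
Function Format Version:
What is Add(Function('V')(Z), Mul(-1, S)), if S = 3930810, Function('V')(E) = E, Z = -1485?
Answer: -3932295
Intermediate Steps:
Add(Function('V')(Z), Mul(-1, S)) = Add(-1485, Mul(-1, 3930810)) = Add(-1485, -3930810) = -3932295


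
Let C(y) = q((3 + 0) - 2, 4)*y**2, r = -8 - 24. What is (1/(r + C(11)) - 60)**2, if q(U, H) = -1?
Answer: 84290761/23409 ≈ 3600.8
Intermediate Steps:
r = -32
C(y) = -y**2
(1/(r + C(11)) - 60)**2 = (1/(-32 - 1*11**2) - 60)**2 = (1/(-32 - 1*121) - 60)**2 = (1/(-32 - 121) - 60)**2 = (1/(-153) - 60)**2 = (-1/153 - 60)**2 = (-9181/153)**2 = 84290761/23409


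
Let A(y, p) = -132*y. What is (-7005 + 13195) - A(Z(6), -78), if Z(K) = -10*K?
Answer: -1730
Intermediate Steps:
(-7005 + 13195) - A(Z(6), -78) = (-7005 + 13195) - (-132)*(-10*6) = 6190 - (-132)*(-60) = 6190 - 1*7920 = 6190 - 7920 = -1730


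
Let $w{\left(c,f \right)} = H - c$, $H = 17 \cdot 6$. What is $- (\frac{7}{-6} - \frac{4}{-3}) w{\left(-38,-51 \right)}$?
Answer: $- \frac{70}{3} \approx -23.333$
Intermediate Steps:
$H = 102$
$w{\left(c,f \right)} = 102 - c$
$- (\frac{7}{-6} - \frac{4}{-3}) w{\left(-38,-51 \right)} = - (\frac{7}{-6} - \frac{4}{-3}) \left(102 - -38\right) = - (7 \left(- \frac{1}{6}\right) - - \frac{4}{3}) \left(102 + 38\right) = - (- \frac{7}{6} + \frac{4}{3}) 140 = \left(-1\right) \frac{1}{6} \cdot 140 = \left(- \frac{1}{6}\right) 140 = - \frac{70}{3}$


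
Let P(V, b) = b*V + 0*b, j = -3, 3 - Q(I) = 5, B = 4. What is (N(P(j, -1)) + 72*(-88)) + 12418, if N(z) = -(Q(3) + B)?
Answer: 6080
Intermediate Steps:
Q(I) = -2 (Q(I) = 3 - 1*5 = 3 - 5 = -2)
P(V, b) = V*b (P(V, b) = V*b + 0 = V*b)
N(z) = -2 (N(z) = -(-2 + 4) = -1*2 = -2)
(N(P(j, -1)) + 72*(-88)) + 12418 = (-2 + 72*(-88)) + 12418 = (-2 - 6336) + 12418 = -6338 + 12418 = 6080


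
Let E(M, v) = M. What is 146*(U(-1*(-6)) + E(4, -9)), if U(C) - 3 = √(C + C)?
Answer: 1022 + 292*√3 ≈ 1527.8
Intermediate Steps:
U(C) = 3 + √2*√C (U(C) = 3 + √(C + C) = 3 + √(2*C) = 3 + √2*√C)
146*(U(-1*(-6)) + E(4, -9)) = 146*((3 + √2*√(-1*(-6))) + 4) = 146*((3 + √2*√6) + 4) = 146*((3 + 2*√3) + 4) = 146*(7 + 2*√3) = 1022 + 292*√3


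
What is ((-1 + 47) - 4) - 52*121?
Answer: -6250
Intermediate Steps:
((-1 + 47) - 4) - 52*121 = (46 - 4) - 6292 = 42 - 6292 = -6250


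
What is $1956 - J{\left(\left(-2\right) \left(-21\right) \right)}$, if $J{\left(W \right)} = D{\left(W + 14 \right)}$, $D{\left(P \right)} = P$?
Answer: $1900$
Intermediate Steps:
$J{\left(W \right)} = 14 + W$ ($J{\left(W \right)} = W + 14 = 14 + W$)
$1956 - J{\left(\left(-2\right) \left(-21\right) \right)} = 1956 - \left(14 - -42\right) = 1956 - \left(14 + 42\right) = 1956 - 56 = 1900$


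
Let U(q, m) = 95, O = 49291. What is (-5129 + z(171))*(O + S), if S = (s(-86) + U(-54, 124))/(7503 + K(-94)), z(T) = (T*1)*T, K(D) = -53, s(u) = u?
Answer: 4427179713704/3725 ≈ 1.1885e+9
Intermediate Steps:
z(T) = T² (z(T) = T*T = T²)
S = 9/7450 (S = (-86 + 95)/(7503 - 53) = 9/7450 ≈ 0.0012081)
(-5129 + z(171))*(O + S) = (-5129 + 171²)*(49291 + 9/7450) = (-5129 + 29241)*(367217959/7450) = 24112*(367217959/7450) = 4427179713704/3725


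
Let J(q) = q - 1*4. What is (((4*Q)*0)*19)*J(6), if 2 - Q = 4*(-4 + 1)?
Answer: 0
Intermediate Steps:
J(q) = -4 + q (J(q) = q - 4 = -4 + q)
Q = 14 (Q = 2 - 4*(-4 + 1) = 2 - 4*(-3) = 2 - 1*(-12) = 2 + 12 = 14)
(((4*Q)*0)*19)*J(6) = (((4*14)*0)*19)*(-4 + 6) = ((56*0)*19)*2 = (0*19)*2 = 0*2 = 0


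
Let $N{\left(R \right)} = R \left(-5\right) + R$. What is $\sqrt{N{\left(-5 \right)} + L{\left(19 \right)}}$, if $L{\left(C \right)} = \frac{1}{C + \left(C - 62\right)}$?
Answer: $\frac{\sqrt{2874}}{12} \approx 4.4675$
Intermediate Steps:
$N{\left(R \right)} = - 4 R$ ($N{\left(R \right)} = - 5 R + R = - 4 R$)
$L{\left(C \right)} = \frac{1}{-62 + 2 C}$ ($L{\left(C \right)} = \frac{1}{C + \left(-62 + C\right)} = \frac{1}{-62 + 2 C}$)
$\sqrt{N{\left(-5 \right)} + L{\left(19 \right)}} = \sqrt{\left(-4\right) \left(-5\right) + \frac{1}{2 \left(-31 + 19\right)}} = \sqrt{20 + \frac{1}{2 \left(-12\right)}} = \sqrt{20 + \frac{1}{2} \left(- \frac{1}{12}\right)} = \sqrt{20 - \frac{1}{24}} = \sqrt{\frac{479}{24}} = \frac{\sqrt{2874}}{12}$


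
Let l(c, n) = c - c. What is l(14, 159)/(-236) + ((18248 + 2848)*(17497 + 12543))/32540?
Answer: 31686192/1627 ≈ 19475.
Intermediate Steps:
l(c, n) = 0
l(14, 159)/(-236) + ((18248 + 2848)*(17497 + 12543))/32540 = 0/(-236) + ((18248 + 2848)*(17497 + 12543))/32540 = 0*(-1/236) + (21096*30040)*(1/32540) = 0 + 633723840*(1/32540) = 0 + 31686192/1627 = 31686192/1627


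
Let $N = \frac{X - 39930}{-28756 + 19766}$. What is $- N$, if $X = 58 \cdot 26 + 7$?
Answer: $- \frac{7683}{1798} \approx -4.2731$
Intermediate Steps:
$X = 1515$ ($X = 1508 + 7 = 1515$)
$N = \frac{7683}{1798}$ ($N = \frac{1515 - 39930}{-28756 + 19766} = - \frac{38415}{-8990} = \left(-38415\right) \left(- \frac{1}{8990}\right) = \frac{7683}{1798} \approx 4.2731$)
$- N = \left(-1\right) \frac{7683}{1798} = - \frac{7683}{1798}$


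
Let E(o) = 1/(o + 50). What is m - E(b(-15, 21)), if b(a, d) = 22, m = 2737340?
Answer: 197088479/72 ≈ 2.7373e+6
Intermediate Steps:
E(o) = 1/(50 + o)
m - E(b(-15, 21)) = 2737340 - 1/(50 + 22) = 2737340 - 1/72 = 197088479/72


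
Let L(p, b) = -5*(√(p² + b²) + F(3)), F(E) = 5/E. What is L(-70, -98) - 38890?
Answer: -116695/3 - 70*√74 ≈ -39501.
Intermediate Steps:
L(p, b) = -25/3 - 5*√(b² + p²) (L(p, b) = -5*(√(p² + b²) + 5/3) = -5*(√(b² + p²) + 5*(⅓)) = -5*(√(b² + p²) + 5/3) = -5*(5/3 + √(b² + p²)) = -25/3 - 5*√(b² + p²))
L(-70, -98) - 38890 = (-25/3 - 5*√((-98)² + (-70)²)) - 38890 = (-25/3 - 5*√(9604 + 4900)) - 38890 = (-25/3 - 70*√74) - 38890 = -116695/3 - 70*√74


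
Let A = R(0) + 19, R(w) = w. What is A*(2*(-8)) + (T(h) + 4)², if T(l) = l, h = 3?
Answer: -255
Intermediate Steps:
A = 19 (A = 0 + 19 = 19)
A*(2*(-8)) + (T(h) + 4)² = 19*(2*(-8)) + (3 + 4)² = 19*(-16) + 7² = -304 + 49 = -255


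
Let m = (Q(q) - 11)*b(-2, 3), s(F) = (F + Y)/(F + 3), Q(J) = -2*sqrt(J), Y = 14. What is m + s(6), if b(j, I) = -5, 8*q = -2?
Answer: 515/9 + 5*I ≈ 57.222 + 5.0*I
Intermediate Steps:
q = -1/4 (q = (1/8)*(-2) = -1/4 ≈ -0.25000)
s(F) = (14 + F)/(3 + F) (s(F) = (F + 14)/(F + 3) = (14 + F)/(3 + F))
m = 55 + 5*I (m = (-I - 11)*(-5) = (-11 - I)*(-5) = 55 + 5*I ≈ 55.0 + 5.0*I)
m + s(6) = (55 + 5*I) + (14 + 6)/(3 + 6) = (55 + 5*I) + 20/9 = 515/9 + 5*I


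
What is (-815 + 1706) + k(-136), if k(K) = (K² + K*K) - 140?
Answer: 37743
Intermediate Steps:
k(K) = -140 + 2*K² (k(K) = (K² + K²) - 140 = 2*K² - 140 = -140 + 2*K²)
(-815 + 1706) + k(-136) = (-815 + 1706) + (-140 + 2*(-136)²) = 891 + (-140 + 2*18496) = 891 + (-140 + 36992) = 891 + 36852 = 37743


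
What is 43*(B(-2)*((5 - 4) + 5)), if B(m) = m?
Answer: -516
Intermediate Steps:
43*(B(-2)*((5 - 4) + 5)) = 43*(-2*((5 - 4) + 5)) = 43*(-2*(1 + 5)) = 43*(-2*6) = 43*(-12) = -516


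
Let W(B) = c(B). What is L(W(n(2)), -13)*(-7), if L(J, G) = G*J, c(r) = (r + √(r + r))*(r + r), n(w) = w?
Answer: 1456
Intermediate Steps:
c(r) = 2*r*(r + √2*√r) (c(r) = (r + √(2*r))*(2*r) = (r + √2*√r)*(2*r) = 2*r*(r + √2*√r))
W(B) = 2*B² + 2*√2*B^(3/2)
L(W(n(2)), -13)*(-7) = -13*(2*2² + 2*√2*2^(3/2))*(-7) = -13*(2*4 + 2*√2*(2*√2))*(-7) = -13*(8 + 8)*(-7) = -13*16*(-7) = -208*(-7) = 1456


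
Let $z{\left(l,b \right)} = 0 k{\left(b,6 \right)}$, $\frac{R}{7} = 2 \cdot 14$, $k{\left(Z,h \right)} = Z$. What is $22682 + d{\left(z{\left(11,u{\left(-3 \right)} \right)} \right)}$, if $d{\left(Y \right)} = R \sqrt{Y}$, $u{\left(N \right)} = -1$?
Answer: $22682$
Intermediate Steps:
$R = 196$ ($R = 7 \cdot 2 \cdot 14 = 7 \cdot 28 = 196$)
$z{\left(l,b \right)} = 0$ ($z{\left(l,b \right)} = 0 b = 0$)
$d{\left(Y \right)} = 196 \sqrt{Y}$
$22682 + d{\left(z{\left(11,u{\left(-3 \right)} \right)} \right)} = 22682 + 196 \sqrt{0} = 22682 + 196 \cdot 0 = 22682 + 0 = 22682$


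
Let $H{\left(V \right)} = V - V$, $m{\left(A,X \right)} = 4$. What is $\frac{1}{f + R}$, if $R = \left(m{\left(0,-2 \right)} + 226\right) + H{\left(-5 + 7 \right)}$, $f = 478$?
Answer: $\frac{1}{708} \approx 0.0014124$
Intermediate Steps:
$H{\left(V \right)} = 0$
$R = 230$ ($R = \left(4 + 226\right) + 0 = 230 + 0 = 230$)
$\frac{1}{f + R} = \frac{1}{478 + 230} = \frac{1}{708}$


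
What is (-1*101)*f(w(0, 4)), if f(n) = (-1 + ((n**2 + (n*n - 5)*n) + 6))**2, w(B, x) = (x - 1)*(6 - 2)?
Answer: -333450389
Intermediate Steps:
w(B, x) = -4 + 4*x (w(B, x) = (-1 + x)*4 = -4 + 4*x)
f(n) = (5 + n**2 + n*(-5 + n**2))**2 (f(n) = (-1 + ((n**2 + (n**2 - 5)*n) + 6))**2 = (-1 + ((n**2 + (-5 + n**2)*n) + 6))**2 = (-1 + ((n**2 + n*(-5 + n**2)) + 6))**2 = (-1 + (6 + n**2 + n*(-5 + n**2)))**2 = (5 + n**2 + n*(-5 + n**2))**2)
(-1*101)*f(w(0, 4)) = (-1*101)*(5 + (-4 + 4*4)**2 + (-4 + 4*4)**3 - 5*(-4 + 4*4))**2 = -101*(5 + (-4 + 16)**2 + (-4 + 16)**3 - 5*(-4 + 16))**2 = -101*(5 + 12**2 + 12**3 - 5*12)**2 = -101*(5 + 144 + 1728 - 60)**2 = -101*1817**2 = -101*3301489 = -333450389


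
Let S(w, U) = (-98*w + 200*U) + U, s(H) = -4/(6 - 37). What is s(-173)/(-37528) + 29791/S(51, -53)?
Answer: -8664489673/4551968142 ≈ -1.9035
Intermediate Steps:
s(H) = 4/31 (s(H) = -4/(-31) = -4*(-1/31) = 4/31)
S(w, U) = -98*w + 201*U
s(-173)/(-37528) + 29791/S(51, -53) = (4/31)/(-37528) + 29791/(-98*51 + 201*(-53)) = (4/31)*(-1/37528) + 29791/(-4998 - 10653) = -1/290842 + 29791/(-15651) = -1/290842 + 29791*(-1/15651) = -1/290842 - 29791/15651 = -8664489673/4551968142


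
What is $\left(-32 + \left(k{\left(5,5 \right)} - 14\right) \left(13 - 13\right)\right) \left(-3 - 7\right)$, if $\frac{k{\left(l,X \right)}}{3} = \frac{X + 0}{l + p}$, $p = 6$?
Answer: $320$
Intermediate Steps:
$k{\left(l,X \right)} = \frac{3 X}{6 + l}$ ($k{\left(l,X \right)} = 3 \frac{X + 0}{l + 6} = 3 \frac{X}{6 + l} = \frac{3 X}{6 + l}$)
$\left(-32 + \left(k{\left(5,5 \right)} - 14\right) \left(13 - 13\right)\right) \left(-3 - 7\right) = \left(-32 + \left(3 \cdot 5 \frac{1}{6 + 5} - 14\right) \left(13 - 13\right)\right) \left(-3 - 7\right) = \left(-32 + \left(3 \cdot 5 \cdot \frac{1}{11} - 14\right) 0\right) \left(-10\right) = \left(-32 + \left(\frac{15}{11} - 14\right) 0\right) \left(-10\right) = \left(-32 - 0\right) \left(-10\right) = \left(-32 + 0\right) \left(-10\right) = \left(-32\right) \left(-10\right) = 320$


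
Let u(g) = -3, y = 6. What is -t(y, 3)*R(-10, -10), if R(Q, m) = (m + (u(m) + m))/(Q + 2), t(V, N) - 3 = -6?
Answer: 69/8 ≈ 8.6250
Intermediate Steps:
t(V, N) = -3 (t(V, N) = 3 - 6 = -3)
R(Q, m) = (-3 + 2*m)/(2 + Q) (R(Q, m) = (m + (-3 + m))/(Q + 2) = (-3 + 2*m)/(2 + Q))
-t(y, 3)*R(-10, -10) = -(-3)*(-3 + 2*(-10))/(2 - 10) = -(-3)*(-3 - 20)/(-8) = -(-3)*(-1/8*(-23)) = -(-3)*23/8 = -1*(-69/8) = 69/8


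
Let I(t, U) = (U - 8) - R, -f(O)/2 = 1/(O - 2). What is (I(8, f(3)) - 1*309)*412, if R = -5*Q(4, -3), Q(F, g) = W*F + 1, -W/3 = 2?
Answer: -178808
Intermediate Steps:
W = -6 (W = -3*2 = -6)
Q(F, g) = 1 - 6*F (Q(F, g) = -6*F + 1 = 1 - 6*F)
f(O) = -2/(-2 + O) (f(O) = -2/(O - 2) = -2/(-2 + O))
R = 115 (R = -5*(1 - 6*4) = -5*(1 - 24) = -5*(-23) = 115)
I(t, U) = -123 + U (I(t, U) = (U - 8) - 1*115 = (-8 + U) - 115 = -123 + U)
(I(8, f(3)) - 1*309)*412 = ((-123 - 2/(-2 + 3)) - 1*309)*412 = ((-123 - 2/1) - 309)*412 = ((-123 - 2*1) - 309)*412 = ((-123 - 2) - 309)*412 = (-125 - 309)*412 = -434*412 = -178808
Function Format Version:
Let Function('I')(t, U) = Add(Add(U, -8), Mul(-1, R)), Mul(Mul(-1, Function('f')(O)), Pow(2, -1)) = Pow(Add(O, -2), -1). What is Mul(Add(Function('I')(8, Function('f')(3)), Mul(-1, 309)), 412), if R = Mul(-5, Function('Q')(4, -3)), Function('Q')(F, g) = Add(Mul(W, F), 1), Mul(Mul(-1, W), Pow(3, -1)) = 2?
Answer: -178808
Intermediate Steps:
W = -6 (W = Mul(-3, 2) = -6)
Function('Q')(F, g) = Add(1, Mul(-6, F)) (Function('Q')(F, g) = Add(Mul(-6, F), 1) = Add(1, Mul(-6, F)))
Function('f')(O) = Mul(-2, Pow(Add(-2, O), -1)) (Function('f')(O) = Mul(-2, Pow(Add(O, -2), -1)) = Mul(-2, Pow(Add(-2, O), -1)))
R = 115 (R = Mul(-5, Add(1, Mul(-6, 4))) = Mul(-5, Add(1, -24)) = Mul(-5, -23) = 115)
Function('I')(t, U) = Add(-123, U) (Function('I')(t, U) = Add(Add(U, -8), Mul(-1, 115)) = Add(Add(-8, U), -115) = Add(-123, U))
Mul(Add(Function('I')(8, Function('f')(3)), Mul(-1, 309)), 412) = Mul(Add(Add(-123, Mul(-2, Pow(Add(-2, 3), -1))), Mul(-1, 309)), 412) = Mul(Add(Add(-123, Mul(-2, Pow(1, -1))), -309), 412) = Mul(Add(Add(-123, Mul(-2, 1)), -309), 412) = Mul(Add(Add(-123, -2), -309), 412) = Mul(Add(-125, -309), 412) = Mul(-434, 412) = -178808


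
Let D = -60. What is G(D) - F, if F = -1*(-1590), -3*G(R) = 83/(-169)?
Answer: -806047/507 ≈ -1589.8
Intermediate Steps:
G(R) = 83/507 (G(R) = -83/(3*(-169)) = -83*(-1)/(3*169) = -⅓*(-83/169) = 83/507)
F = 1590
G(D) - F = 83/507 - 1*1590 = 83/507 - 1590 = -806047/507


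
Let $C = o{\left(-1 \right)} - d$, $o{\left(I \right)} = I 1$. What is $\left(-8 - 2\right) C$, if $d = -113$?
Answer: $-1120$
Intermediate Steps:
$o{\left(I \right)} = I$
$C = 112$ ($C = -1 - -113 = -1 + 113 = 112$)
$\left(-8 - 2\right) C = \left(-8 - 2\right) 112 = \left(-10\right) 112 = -1120$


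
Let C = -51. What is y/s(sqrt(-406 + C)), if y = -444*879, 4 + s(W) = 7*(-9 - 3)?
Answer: 97569/22 ≈ 4435.0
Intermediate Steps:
s(W) = -88 (s(W) = -4 + 7*(-9 - 3) = -4 + 7*(-12) = -4 - 84 = -88)
y = -390276
y/s(sqrt(-406 + C)) = -390276/(-88) = -390276*(-1/88) = 97569/22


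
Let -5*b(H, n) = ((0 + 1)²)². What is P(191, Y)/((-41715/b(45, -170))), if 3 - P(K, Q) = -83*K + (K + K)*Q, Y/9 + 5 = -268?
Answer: 190886/41715 ≈ 4.5760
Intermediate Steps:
Y = -2457 (Y = -45 + 9*(-268) = -45 - 2412 = -2457)
b(H, n) = -⅕ (b(H, n) = -(0 + 1)⁴/5 = -(1²)²/5 = -⅕*1² = -⅕*1 = -⅕)
P(K, Q) = 3 + 83*K - 2*K*Q (P(K, Q) = 3 - (-83*K + (K + K)*Q) = 3 - (-83*K + (2*K)*Q) = 3 - (-83*K + 2*K*Q) = 3 + (83*K - 2*K*Q) = 3 + 83*K - 2*K*Q)
P(191, Y)/((-41715/b(45, -170))) = (3 + 83*191 - 2*191*(-2457))/((-41715/(-⅕))) = (3 + 15853 + 938574)/((-41715*(-5))) = 954430/208575 = 954430*(1/208575) = 190886/41715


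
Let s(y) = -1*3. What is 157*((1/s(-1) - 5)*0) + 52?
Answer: 52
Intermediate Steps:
s(y) = -3
157*((1/s(-1) - 5)*0) + 52 = 157*((1/(-3) - 5)*0) + 52 = 157*((-⅓ - 5)*0) + 52 = 157*(-16/3*0) + 52 = 157*0 + 52 = 0 + 52 = 52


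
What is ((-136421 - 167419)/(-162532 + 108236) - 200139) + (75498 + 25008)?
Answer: -676171191/6787 ≈ -99627.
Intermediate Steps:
((-136421 - 167419)/(-162532 + 108236) - 200139) + (75498 + 25008) = (-303840/(-54296) - 200139) + 100506 = (-303840*(-1/54296) - 200139) + 100506 = (37980/6787 - 200139) + 100506 = -1358305413/6787 + 100506 = -676171191/6787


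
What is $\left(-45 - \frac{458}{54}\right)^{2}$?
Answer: $\frac{2085136}{729} \approx 2860.3$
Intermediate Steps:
$\left(-45 - \frac{458}{54}\right)^{2} = \left(-45 - \frac{229}{27}\right)^{2} = \left(- \frac{1444}{27}\right)^{2} = \frac{2085136}{729}$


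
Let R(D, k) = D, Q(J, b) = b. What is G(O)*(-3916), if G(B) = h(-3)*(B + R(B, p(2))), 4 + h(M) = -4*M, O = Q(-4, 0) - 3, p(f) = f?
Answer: 187968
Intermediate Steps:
O = -3 (O = 0 - 3 = -3)
h(M) = -4 - 4*M
G(B) = 16*B (G(B) = (-4 - 4*(-3))*(B + B) = (-4 + 12)*(2*B) = 8*(2*B) = 16*B)
G(O)*(-3916) = (16*(-3))*(-3916) = -48*(-3916) = 187968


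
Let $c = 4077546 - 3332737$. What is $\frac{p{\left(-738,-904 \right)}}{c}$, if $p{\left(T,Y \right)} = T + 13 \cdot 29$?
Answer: $- \frac{361}{744809} \approx -0.00048469$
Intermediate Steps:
$p{\left(T,Y \right)} = 377 + T$ ($p{\left(T,Y \right)} = T + 377 = 377 + T$)
$c = 744809$
$\frac{p{\left(-738,-904 \right)}}{c} = \frac{377 - 738}{744809} = \left(-361\right) \frac{1}{744809} = - \frac{361}{744809}$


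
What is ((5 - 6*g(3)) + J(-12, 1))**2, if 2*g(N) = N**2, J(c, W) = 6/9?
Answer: 4096/9 ≈ 455.11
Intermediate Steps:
J(c, W) = 2/3 (J(c, W) = 6*(1/9) = 2/3)
g(N) = N**2/2
((5 - 6*g(3)) + J(-12, 1))**2 = ((5 - 3*3**2) + 2/3)**2 = ((5 - 3*9) + 2/3)**2 = ((5 - 6*9/2) + 2/3)**2 = ((5 - 27) + 2/3)**2 = (-22 + 2/3)**2 = (-64/3)**2 = 4096/9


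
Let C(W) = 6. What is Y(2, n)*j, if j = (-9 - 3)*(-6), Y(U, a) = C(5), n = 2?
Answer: 432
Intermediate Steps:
Y(U, a) = 6
j = 72 (j = -12*(-6) = 72)
Y(2, n)*j = 6*72 = 432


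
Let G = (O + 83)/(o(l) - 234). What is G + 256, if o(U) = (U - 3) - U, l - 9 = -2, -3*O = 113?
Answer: 181880/711 ≈ 255.81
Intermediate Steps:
O = -113/3 (O = -1/3*113 = -113/3 ≈ -37.667)
l = 7 (l = 9 - 2 = 7)
o(U) = -3 (o(U) = (-3 + U) - U = -3)
G = -136/711 (G = (-113/3 + 83)/(-3 - 234) = (136/3)/(-237) = (136/3)*(-1/237) = -136/711 ≈ -0.19128)
G + 256 = -136/711 + 256 = 181880/711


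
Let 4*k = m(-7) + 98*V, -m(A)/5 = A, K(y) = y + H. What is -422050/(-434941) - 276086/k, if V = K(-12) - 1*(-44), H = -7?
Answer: -479275689454/1080828385 ≈ -443.43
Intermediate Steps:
K(y) = -7 + y (K(y) = y - 7 = -7 + y)
m(A) = -5*A
V = 25 (V = (-7 - 12) - 1*(-44) = -19 + 44 = 25)
k = 2485/4 (k = (-5*(-7) + 98*25)/4 = (35 + 2450)/4 = (¼)*2485 = 2485/4 ≈ 621.25)
-422050/(-434941) - 276086/k = -422050/(-434941) - 276086/2485/4 = -422050*(-1/434941) - 276086*4/2485 = 422050/434941 - 1104344/2485 = -479275689454/1080828385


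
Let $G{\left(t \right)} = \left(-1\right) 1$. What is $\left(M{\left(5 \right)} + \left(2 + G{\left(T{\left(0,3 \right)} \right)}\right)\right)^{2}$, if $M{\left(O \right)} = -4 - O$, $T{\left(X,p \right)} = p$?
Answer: $64$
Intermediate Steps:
$G{\left(t \right)} = -1$
$\left(M{\left(5 \right)} + \left(2 + G{\left(T{\left(0,3 \right)} \right)}\right)\right)^{2} = \left(\left(-4 - 5\right) + \left(2 - 1\right)\right)^{2} = \left(\left(-4 - 5\right) + 1\right)^{2} = \left(-9 + 1\right)^{2} = \left(-8\right)^{2} = 64$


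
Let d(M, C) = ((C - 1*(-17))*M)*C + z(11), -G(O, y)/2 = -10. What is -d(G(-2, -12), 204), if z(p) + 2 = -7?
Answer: -901671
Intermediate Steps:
G(O, y) = 20 (G(O, y) = -2*(-10) = 20)
z(p) = -9 (z(p) = -2 - 7 = -9)
d(M, C) = -9 + C*M*(17 + C) (d(M, C) = ((C - 1*(-17))*M)*C - 9 = ((C + 17)*M)*C - 9 = ((17 + C)*M)*C - 9 = (M*(17 + C))*C - 9 = C*M*(17 + C) - 9 = -9 + C*M*(17 + C))
-d(G(-2, -12), 204) = -(-9 + 20*204² + 17*204*20) = -(-9 + 20*41616 + 69360) = -(-9 + 832320 + 69360) = -1*901671 = -901671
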